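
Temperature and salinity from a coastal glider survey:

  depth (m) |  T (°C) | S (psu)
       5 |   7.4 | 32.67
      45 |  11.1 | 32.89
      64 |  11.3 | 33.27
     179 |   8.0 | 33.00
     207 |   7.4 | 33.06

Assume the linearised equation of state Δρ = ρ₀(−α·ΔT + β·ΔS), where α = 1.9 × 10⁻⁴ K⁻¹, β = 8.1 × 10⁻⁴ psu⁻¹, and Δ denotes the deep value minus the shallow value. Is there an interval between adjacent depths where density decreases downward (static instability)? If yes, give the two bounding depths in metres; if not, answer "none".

5–45 m

Evaluate Δρ/ρ₀ = −αΔT + βΔS across each adjacent pair:
  5–45 m: −αΔT+βΔS = −(1.9 × 10⁻⁴)(+3.7)+(8.1 × 10⁻⁴)(+0.22) = -5.2 × 10⁻⁴ → UNSTABLE
  45–64 m: −αΔT+βΔS = −(1.9 × 10⁻⁴)(+0.2)+(8.1 × 10⁻⁴)(+0.38) = 2.7 × 10⁻⁴ → stable
  64–179 m: −αΔT+βΔS = −(1.9 × 10⁻⁴)(-3.3)+(8.1 × 10⁻⁴)(-0.27) = 4.1 × 10⁻⁴ → stable
  179–207 m: −αΔT+βΔS = −(1.9 × 10⁻⁴)(-0.6)+(8.1 × 10⁻⁴)(+0.06) = 1.6 × 10⁻⁴ → stable
The 5–45 m interval has Δρ < 0: lighter water underlies denser water.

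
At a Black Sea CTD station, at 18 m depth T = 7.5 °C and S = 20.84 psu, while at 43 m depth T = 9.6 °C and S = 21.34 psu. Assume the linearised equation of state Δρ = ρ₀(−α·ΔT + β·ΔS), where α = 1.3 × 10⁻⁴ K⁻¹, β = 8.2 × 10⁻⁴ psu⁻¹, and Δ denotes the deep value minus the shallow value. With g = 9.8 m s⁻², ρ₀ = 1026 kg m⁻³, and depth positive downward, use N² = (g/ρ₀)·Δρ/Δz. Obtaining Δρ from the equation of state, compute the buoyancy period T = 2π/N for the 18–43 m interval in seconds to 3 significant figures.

ΔT = +2.1 K, ΔS = +0.50 psu (deep − shallow).
Δρ/ρ₀ = −αΔT + βΔS = -2.73 × 10⁻⁴ + 4.10 × 10⁻⁴ = 1.37 × 10⁻⁴, so Δρ ≈ 0.1406 kg m⁻³.
N² = (g/ρ₀)·Δρ/Δz = g·(Δρ/ρ₀)/Δz = 9.8 × 1.37 × 10⁻⁴ / 25 = 5.3704 × 10⁻⁵ s⁻².
N = √(5.3704 × 10⁻⁵) = 7.3283 × 10⁻³ rad s⁻¹ → T = 2π/N = 857.39 s ≈ 857 s.

857 s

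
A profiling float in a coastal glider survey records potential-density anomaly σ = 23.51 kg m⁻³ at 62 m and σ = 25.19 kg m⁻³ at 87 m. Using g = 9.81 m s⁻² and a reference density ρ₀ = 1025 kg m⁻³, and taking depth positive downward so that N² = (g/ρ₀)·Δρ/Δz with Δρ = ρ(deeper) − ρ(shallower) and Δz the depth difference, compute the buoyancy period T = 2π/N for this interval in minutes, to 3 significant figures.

Δρ = 1025.19 − 1023.51 = 1.68 kg m⁻³ over Δz = 87 − 62 = 25 m.
N² = (9.81/1025) × (1.68/25) = 6.4315 × 10⁻⁴ s⁻².
N = √(6.4315 × 10⁻⁴) = 0.025360 rad s⁻¹, so T = 2π/N = 247.76 s = 4.1293 min ≈ 4.13 min.

4.13 min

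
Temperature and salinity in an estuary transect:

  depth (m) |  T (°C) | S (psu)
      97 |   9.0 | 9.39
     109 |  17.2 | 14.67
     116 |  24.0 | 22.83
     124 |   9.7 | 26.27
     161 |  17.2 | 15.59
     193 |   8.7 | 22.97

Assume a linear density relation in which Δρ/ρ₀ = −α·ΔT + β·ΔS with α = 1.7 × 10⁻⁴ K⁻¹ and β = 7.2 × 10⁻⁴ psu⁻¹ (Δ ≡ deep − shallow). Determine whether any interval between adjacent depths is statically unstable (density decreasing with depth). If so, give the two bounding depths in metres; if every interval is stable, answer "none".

124–161 m

Evaluate Δρ/ρ₀ = −αΔT + βΔS across each adjacent pair:
  97–109 m: −αΔT+βΔS = −(1.7 × 10⁻⁴)(+8.2)+(7.2 × 10⁻⁴)(+5.28) = 2.4 × 10⁻³ → stable
  109–116 m: −αΔT+βΔS = −(1.7 × 10⁻⁴)(+6.8)+(7.2 × 10⁻⁴)(+8.16) = 4.7 × 10⁻³ → stable
  116–124 m: −αΔT+βΔS = −(1.7 × 10⁻⁴)(-14.3)+(7.2 × 10⁻⁴)(+3.44) = 4.9 × 10⁻³ → stable
  124–161 m: −αΔT+βΔS = −(1.7 × 10⁻⁴)(+7.5)+(7.2 × 10⁻⁴)(-10.68) = -9.0 × 10⁻³ → UNSTABLE
  161–193 m: −αΔT+βΔS = −(1.7 × 10⁻⁴)(-8.5)+(7.2 × 10⁻⁴)(+7.38) = 6.8 × 10⁻³ → stable
The 124–161 m interval has Δρ < 0: lighter water underlies denser water.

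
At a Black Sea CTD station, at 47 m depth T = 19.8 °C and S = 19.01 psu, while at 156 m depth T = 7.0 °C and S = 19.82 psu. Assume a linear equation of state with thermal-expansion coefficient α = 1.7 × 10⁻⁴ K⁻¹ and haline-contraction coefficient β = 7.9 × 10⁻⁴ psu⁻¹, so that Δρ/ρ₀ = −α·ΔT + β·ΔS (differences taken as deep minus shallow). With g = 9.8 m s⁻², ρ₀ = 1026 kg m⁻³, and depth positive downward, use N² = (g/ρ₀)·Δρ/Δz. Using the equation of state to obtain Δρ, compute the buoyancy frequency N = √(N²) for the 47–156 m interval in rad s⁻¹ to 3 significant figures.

ΔT = -12.8 K, ΔS = +0.81 psu (deep − shallow).
Δρ/ρ₀ = −αΔT + βΔS = 2.176 × 10⁻³ + 6.399 × 10⁻⁴ = 2.8159 × 10⁻³, so Δρ ≈ 2.889 kg m⁻³.
N² = (g/ρ₀)·Δρ/Δz = g·(Δρ/ρ₀)/Δz = 9.8 × 2.8159 × 10⁻³ / 109 = 2.5317 × 10⁻⁴ s⁻².
N = √(2.5317 × 10⁻⁴) = 0.015911 rad s⁻¹ ≈ 0.0159 rad s⁻¹.

0.0159 rad s⁻¹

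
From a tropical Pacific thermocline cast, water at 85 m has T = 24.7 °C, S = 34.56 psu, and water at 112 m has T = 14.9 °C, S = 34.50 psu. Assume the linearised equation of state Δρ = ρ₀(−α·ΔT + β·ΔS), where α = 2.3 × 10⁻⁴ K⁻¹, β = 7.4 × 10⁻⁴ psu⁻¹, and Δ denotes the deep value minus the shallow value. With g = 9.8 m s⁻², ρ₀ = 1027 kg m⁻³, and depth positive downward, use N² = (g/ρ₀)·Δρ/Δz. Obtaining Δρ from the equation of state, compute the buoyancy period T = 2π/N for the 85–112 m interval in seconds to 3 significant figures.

ΔT = -9.8 K, ΔS = -0.06 psu (deep − shallow).
Δρ/ρ₀ = −αΔT + βΔS = 2.254 × 10⁻³ − 4.44 × 10⁻⁵ = 2.2096 × 10⁻³, so Δρ ≈ 2.269 kg m⁻³.
N² = (g/ρ₀)·Δρ/Δz = g·(Δρ/ρ₀)/Δz = 9.8 × 2.2096 × 10⁻³ / 27 = 8.0200 × 10⁻⁴ s⁻².
N = √(8.0200 × 10⁻⁴) = 0.028320 rad s⁻¹ → T = 2π/N = 221.86 s ≈ 222 s.

222 s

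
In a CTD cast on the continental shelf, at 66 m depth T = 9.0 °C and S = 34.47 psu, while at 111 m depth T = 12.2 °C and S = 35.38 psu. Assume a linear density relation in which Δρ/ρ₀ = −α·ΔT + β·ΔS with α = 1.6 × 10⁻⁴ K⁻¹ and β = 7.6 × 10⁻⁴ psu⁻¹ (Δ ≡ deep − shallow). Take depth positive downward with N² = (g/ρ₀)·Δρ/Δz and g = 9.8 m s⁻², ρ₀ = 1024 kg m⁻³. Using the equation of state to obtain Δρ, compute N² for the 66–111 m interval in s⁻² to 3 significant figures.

ΔT = +3.2 K, ΔS = +0.91 psu (deep − shallow).
Δρ/ρ₀ = −αΔT + βΔS = -5.12 × 10⁻⁴ + 6.916 × 10⁻⁴ = 1.796 × 10⁻⁴, so Δρ ≈ 0.1839 kg m⁻³.
N² = (g/ρ₀)·Δρ/Δz = g·(Δρ/ρ₀)/Δz = 9.8 × 1.796 × 10⁻⁴ / 45 = 3.9113 × 10⁻⁵ s⁻² ≈ 3.91 × 10⁻⁵ s⁻².

3.91 × 10⁻⁵ s⁻²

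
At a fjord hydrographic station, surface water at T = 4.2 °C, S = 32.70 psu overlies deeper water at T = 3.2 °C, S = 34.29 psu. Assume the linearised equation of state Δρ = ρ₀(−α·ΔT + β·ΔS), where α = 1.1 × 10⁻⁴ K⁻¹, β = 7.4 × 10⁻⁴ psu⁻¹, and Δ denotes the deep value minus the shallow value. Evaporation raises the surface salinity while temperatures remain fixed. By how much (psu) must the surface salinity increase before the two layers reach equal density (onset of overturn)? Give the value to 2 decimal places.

Neutral buoyancy requires −α(T_deep − T_surf) + β(S_deep − S_surf′) = 0.
S_surf′ = S_deep − (α/β)·ΔT = 34.29 − (1.1 × 10⁻⁴/7.4 × 10⁻⁴)·(-1.0) = 34.4386 psu.
Increase required: 34.4386 − 32.70 = 1.7386 psu.

1.74 psu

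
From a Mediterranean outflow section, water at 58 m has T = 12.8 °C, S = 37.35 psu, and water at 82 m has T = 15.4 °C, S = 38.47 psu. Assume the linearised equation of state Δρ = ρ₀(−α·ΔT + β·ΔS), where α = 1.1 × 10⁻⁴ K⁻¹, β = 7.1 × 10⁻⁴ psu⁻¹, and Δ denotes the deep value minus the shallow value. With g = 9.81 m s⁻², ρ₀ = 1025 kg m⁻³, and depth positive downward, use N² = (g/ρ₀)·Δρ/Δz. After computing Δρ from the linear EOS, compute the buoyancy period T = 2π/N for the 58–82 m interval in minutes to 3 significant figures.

ΔT = +2.6 K, ΔS = +1.12 psu (deep − shallow).
Δρ/ρ₀ = −αΔT + βΔS = -2.86 × 10⁻⁴ + 7.952 × 10⁻⁴ = 5.092 × 10⁻⁴, so Δρ ≈ 0.5219 kg m⁻³.
N² = (g/ρ₀)·Δρ/Δz = g·(Δρ/ρ₀)/Δz = 9.81 × 5.092 × 10⁻⁴ / 24 = 2.0814 × 10⁻⁴ s⁻².
N = √(2.0814 × 10⁻⁴) = 0.014427 rad s⁻¹ → T = 2π/N = 435.52 s = 7.2587 min ≈ 7.26 min.

7.26 min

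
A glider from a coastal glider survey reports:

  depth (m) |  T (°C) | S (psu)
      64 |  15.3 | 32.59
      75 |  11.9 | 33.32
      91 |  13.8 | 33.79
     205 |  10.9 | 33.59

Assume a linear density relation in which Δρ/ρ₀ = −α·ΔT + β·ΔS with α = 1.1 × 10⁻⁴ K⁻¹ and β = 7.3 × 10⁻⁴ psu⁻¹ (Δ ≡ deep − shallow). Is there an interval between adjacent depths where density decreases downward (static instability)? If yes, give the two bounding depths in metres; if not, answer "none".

Evaluate Δρ/ρ₀ = −αΔT + βΔS across each adjacent pair:
  64–75 m: −αΔT+βΔS = −(1.1 × 10⁻⁴)(-3.4)+(7.3 × 10⁻⁴)(+0.73) = 9.1 × 10⁻⁴ → stable
  75–91 m: −αΔT+βΔS = −(1.1 × 10⁻⁴)(+1.9)+(7.3 × 10⁻⁴)(+0.47) = 1.3 × 10⁻⁴ → stable
  91–205 m: −αΔT+βΔS = −(1.1 × 10⁻⁴)(-2.9)+(7.3 × 10⁻⁴)(-0.20) = 1.7 × 10⁻⁴ → stable
Every interval has Δρ > 0: the column is stably stratified throughout.

none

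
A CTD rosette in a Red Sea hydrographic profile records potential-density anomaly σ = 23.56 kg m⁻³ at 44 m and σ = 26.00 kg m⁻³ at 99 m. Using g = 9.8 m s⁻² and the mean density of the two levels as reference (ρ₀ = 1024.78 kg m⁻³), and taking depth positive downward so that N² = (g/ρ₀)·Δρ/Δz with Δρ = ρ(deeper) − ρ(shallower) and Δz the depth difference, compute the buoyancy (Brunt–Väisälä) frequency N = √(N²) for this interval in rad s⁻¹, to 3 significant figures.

0.0206 rad s⁻¹

Δρ = 1026.00 − 1023.56 = 2.44 kg m⁻³ over Δz = 99 − 44 = 55 m.
N² = (9.8/1024.78) × (2.44/55) = 4.2425 × 10⁻⁴ s⁻².
N = √(4.2425 × 10⁻⁴) = 0.020597 rad s⁻¹ ≈ 0.0206 rad s⁻¹.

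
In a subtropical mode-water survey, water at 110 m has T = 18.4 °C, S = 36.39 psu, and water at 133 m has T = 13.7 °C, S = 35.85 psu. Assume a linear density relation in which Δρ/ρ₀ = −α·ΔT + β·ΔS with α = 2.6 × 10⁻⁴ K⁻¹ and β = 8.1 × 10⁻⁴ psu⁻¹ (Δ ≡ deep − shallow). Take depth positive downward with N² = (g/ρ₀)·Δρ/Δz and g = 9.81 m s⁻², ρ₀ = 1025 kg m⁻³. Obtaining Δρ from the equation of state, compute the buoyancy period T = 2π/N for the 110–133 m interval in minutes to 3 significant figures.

ΔT = -4.7 K, ΔS = -0.54 psu (deep − shallow).
Δρ/ρ₀ = −αΔT + βΔS = 1.222 × 10⁻³ − 4.374 × 10⁻⁴ = 7.846 × 10⁻⁴, so Δρ ≈ 0.8042 kg m⁻³.
N² = (g/ρ₀)·Δρ/Δz = g·(Δρ/ρ₀)/Δz = 9.81 × 7.846 × 10⁻⁴ / 23 = 3.3465 × 10⁻⁴ s⁻².
N = √(3.3465 × 10⁻⁴) = 0.018293 rad s⁻¹ → T = 2π/N = 343.47 s = 5.7245 min ≈ 5.72 min.

5.72 min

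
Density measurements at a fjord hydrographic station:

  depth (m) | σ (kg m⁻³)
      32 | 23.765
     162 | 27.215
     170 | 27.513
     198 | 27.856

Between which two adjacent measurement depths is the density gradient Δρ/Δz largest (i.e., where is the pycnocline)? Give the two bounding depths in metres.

Compute the density gradient over each adjacent pair:
  32–162 m: Δρ/Δz = 3.450/130 = 0.027 kg m⁻⁴
  162–170 m: Δρ/Δz = 0.298/8 = 0.037 kg m⁻⁴
  170–198 m: Δρ/Δz = 0.343/28 = 0.012 kg m⁻⁴
The largest gradient is in the 162–170 m interval — the pycnocline.

162–170 m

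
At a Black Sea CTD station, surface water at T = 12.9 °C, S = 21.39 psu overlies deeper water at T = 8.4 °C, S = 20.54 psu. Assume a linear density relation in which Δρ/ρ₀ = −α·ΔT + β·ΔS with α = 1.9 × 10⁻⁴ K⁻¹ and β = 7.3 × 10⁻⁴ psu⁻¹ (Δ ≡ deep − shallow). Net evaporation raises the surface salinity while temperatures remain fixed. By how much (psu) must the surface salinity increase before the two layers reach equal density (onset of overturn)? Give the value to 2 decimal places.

0.32 psu

Neutral buoyancy requires −α(T_deep − T_surf) + β(S_deep − S_surf′) = 0.
S_surf′ = S_deep − (α/β)·ΔT = 20.54 − (1.9 × 10⁻⁴/7.3 × 10⁻⁴)·(-4.5) = 21.7112 psu.
Increase required: 21.7112 − 21.39 = 0.3212 psu.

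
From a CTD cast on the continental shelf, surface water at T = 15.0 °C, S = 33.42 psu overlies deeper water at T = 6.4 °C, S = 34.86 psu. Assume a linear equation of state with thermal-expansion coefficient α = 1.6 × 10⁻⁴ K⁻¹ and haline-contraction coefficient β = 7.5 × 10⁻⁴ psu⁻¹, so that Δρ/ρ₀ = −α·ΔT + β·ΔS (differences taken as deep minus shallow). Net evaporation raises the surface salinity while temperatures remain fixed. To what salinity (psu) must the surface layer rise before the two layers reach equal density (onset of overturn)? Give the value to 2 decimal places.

Neutral buoyancy requires −α(T_deep − T_surf) + β(S_deep − S_surf′) = 0.
S_surf′ = S_deep − (α/β)·ΔT = 34.86 − (1.6 × 10⁻⁴/7.5 × 10⁻⁴)·(-8.6) = 36.6947 psu.
Increase required: 36.6947 − 33.42 = 3.2747 psu.

36.69 psu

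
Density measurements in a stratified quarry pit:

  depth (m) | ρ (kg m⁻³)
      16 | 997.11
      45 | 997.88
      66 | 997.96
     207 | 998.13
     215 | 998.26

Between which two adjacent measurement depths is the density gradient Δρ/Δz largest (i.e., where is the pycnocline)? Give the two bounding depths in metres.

16–45 m

Compute the density gradient over each adjacent pair:
  16–45 m: Δρ/Δz = 0.77/29 = 0.027 kg m⁻⁴
  45–66 m: Δρ/Δz = 0.08/21 = 3.8 × 10⁻³ kg m⁻⁴
  66–207 m: Δρ/Δz = 0.17/141 = 1.2 × 10⁻³ kg m⁻⁴
  207–215 m: Δρ/Δz = 0.13/8 = 0.016 kg m⁻⁴
The largest gradient is in the 16–45 m interval — the pycnocline.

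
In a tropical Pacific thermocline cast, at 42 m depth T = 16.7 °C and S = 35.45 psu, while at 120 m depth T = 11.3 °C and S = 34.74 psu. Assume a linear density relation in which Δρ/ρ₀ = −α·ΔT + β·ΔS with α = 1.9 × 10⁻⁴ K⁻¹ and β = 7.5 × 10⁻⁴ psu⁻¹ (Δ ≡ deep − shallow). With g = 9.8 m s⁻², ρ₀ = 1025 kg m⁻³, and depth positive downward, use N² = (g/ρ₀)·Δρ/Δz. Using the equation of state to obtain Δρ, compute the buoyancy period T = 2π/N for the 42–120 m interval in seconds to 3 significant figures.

798 s

ΔT = -5.4 K, ΔS = -0.71 psu (deep − shallow).
Δρ/ρ₀ = −αΔT + βΔS = 1.026 × 10⁻³ − 5.325 × 10⁻⁴ = 4.935 × 10⁻⁴, so Δρ ≈ 0.5058 kg m⁻³.
N² = (g/ρ₀)·Δρ/Δz = g·(Δρ/ρ₀)/Δz = 9.8 × 4.935 × 10⁻⁴ / 78 = 6.2004 × 10⁻⁵ s⁻².
N = √(6.2004 × 10⁻⁵) = 7.8743 × 10⁻³ rad s⁻¹ → T = 2π/N = 797.94 s ≈ 798 s.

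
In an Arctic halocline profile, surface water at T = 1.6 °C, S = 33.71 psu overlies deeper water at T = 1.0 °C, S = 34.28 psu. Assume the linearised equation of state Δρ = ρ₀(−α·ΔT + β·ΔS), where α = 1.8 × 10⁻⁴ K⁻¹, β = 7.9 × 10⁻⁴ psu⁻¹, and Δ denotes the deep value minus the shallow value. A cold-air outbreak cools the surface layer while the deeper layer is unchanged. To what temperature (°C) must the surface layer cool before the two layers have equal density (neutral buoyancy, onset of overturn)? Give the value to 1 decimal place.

Neutral buoyancy requires Δρ = 0, i.e. −α(T_deep − T_surf′) + β(S_deep − S_surf) = 0.
T_surf′ = T_deep − (β/α)·ΔS = 1.0 − (7.9 × 10⁻⁴/1.8 × 10⁻⁴)·(+0.57) = -1.502 °C.
Cooling required: 1.6 − (-1.502) = 3.102 °C.

-1.5 °C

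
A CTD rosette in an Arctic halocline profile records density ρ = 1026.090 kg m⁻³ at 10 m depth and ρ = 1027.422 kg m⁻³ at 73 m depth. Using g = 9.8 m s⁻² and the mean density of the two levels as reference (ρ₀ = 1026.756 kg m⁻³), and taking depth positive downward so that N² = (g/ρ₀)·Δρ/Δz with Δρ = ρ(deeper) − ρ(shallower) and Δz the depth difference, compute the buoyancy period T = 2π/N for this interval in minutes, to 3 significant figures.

7.37 min

Δρ = 1027.422 − 1026.090 = 1.332 kg m⁻³ over Δz = 73 − 10 = 63 m.
N² = (9.8/1026.756) × (1.332/63) = 2.0180 × 10⁻⁴ s⁻².
N = √(2.0180 × 10⁻⁴) = 0.014206 rad s⁻¹, so T = 2π/N = 442.29 s = 7.3715 min ≈ 7.37 min.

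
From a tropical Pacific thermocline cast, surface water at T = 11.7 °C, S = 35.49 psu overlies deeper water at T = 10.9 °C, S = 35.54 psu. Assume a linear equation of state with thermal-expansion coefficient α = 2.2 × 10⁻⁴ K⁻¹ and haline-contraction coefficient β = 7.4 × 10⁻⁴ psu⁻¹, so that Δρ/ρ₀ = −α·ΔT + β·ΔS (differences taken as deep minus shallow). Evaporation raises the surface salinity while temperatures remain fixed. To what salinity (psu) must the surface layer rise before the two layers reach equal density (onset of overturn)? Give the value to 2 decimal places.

35.78 psu

Neutral buoyancy requires −α(T_deep − T_surf) + β(S_deep − S_surf′) = 0.
S_surf′ = S_deep − (α/β)·ΔT = 35.54 − (2.2 × 10⁻⁴/7.4 × 10⁻⁴)·(-0.8) = 35.7778 psu.
Increase required: 35.7778 − 35.49 = 0.2878 psu.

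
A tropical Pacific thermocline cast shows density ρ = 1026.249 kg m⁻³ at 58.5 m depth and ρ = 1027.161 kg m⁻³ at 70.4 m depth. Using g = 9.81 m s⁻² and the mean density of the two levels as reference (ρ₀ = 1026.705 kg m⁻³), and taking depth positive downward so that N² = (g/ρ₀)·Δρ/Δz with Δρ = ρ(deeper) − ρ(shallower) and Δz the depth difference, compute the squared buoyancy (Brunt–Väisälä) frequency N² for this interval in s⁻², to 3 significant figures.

Δρ = 1027.161 − 1026.249 = 0.912 kg m⁻³ over Δz = 70.4 − 58.5 = 11.9 m.
N² = (9.81/1026.705) × (0.912/11.9) = 7.3227 × 10⁻⁴ s⁻² ≈ 7.32 × 10⁻⁴ s⁻².

7.32 × 10⁻⁴ s⁻²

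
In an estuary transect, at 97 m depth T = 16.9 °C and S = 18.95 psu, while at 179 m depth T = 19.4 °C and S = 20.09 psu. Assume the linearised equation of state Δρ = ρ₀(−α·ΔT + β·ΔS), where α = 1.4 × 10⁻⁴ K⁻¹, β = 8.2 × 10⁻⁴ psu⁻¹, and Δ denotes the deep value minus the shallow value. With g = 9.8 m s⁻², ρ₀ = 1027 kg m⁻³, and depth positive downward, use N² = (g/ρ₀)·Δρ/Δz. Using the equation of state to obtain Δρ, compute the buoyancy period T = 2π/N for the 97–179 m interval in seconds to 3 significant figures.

ΔT = +2.5 K, ΔS = +1.14 psu (deep − shallow).
Δρ/ρ₀ = −αΔT + βΔS = -3.50 × 10⁻⁴ + 9.348 × 10⁻⁴ = 5.848 × 10⁻⁴, so Δρ ≈ 0.6006 kg m⁻³.
N² = (g/ρ₀)·Δρ/Δz = g·(Δρ/ρ₀)/Δz = 9.8 × 5.848 × 10⁻⁴ / 82 = 6.9891 × 10⁻⁵ s⁻².
N = √(6.9891 × 10⁻⁵) = 8.3601 × 10⁻³ rad s⁻¹ → T = 2π/N = 751.57 s ≈ 752 s.

752 s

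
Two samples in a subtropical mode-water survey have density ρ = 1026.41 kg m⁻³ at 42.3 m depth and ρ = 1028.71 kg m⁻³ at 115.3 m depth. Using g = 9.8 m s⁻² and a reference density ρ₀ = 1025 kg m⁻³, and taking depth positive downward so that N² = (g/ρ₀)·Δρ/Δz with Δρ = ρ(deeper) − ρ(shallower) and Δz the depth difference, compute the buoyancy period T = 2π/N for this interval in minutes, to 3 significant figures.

Δρ = 1028.71 − 1026.41 = 2.30 kg m⁻³ over Δz = 115.3 − 42.3 = 73 m.
N² = (9.8/1025) × (2.30/73) = 3.0124 × 10⁻⁴ s⁻².
N = √(3.0124 × 10⁻⁴) = 0.017356 rad s⁻¹, so T = 2π/N = 362.02 s = 6.0337 min ≈ 6.03 min.

6.03 min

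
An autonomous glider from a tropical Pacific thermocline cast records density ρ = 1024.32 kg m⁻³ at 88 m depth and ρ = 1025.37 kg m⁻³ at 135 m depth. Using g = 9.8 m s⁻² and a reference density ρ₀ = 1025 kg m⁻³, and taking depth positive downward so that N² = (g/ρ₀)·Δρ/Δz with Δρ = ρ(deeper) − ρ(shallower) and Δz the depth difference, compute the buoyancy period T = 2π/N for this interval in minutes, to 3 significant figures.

Δρ = 1025.37 − 1024.32 = 1.05 kg m⁻³ over Δz = 135 − 88 = 47 m.
N² = (9.8/1025) × (1.05/47) = 2.1360 × 10⁻⁴ s⁻².
N = √(2.1360 × 10⁻⁴) = 0.014615 rad s⁻¹, so T = 2π/N = 429.91 s = 7.1652 min ≈ 7.17 min.

7.17 min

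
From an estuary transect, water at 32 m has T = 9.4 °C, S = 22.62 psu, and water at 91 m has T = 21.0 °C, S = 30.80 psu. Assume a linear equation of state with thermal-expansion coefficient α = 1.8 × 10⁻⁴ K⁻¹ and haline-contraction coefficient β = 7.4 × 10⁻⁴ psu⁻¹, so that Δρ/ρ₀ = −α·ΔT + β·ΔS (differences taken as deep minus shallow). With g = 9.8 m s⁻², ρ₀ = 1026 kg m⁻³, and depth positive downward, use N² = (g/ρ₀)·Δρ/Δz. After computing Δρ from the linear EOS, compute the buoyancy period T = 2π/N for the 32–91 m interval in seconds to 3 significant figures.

ΔT = +11.6 K, ΔS = +8.18 psu (deep − shallow).
Δρ/ρ₀ = −αΔT + βΔS = -2.088 × 10⁻³ + 6.0532 × 10⁻³ = 3.9652 × 10⁻³, so Δρ ≈ 4.068 kg m⁻³.
N² = (g/ρ₀)·Δρ/Δz = g·(Δρ/ρ₀)/Δz = 9.8 × 3.9652 × 10⁻³ / 59 = 6.5863 × 10⁻⁴ s⁻².
N = √(6.5863 × 10⁻⁴) = 0.025664 rad s⁻¹ → T = 2π/N = 244.82 s ≈ 245 s.

245 s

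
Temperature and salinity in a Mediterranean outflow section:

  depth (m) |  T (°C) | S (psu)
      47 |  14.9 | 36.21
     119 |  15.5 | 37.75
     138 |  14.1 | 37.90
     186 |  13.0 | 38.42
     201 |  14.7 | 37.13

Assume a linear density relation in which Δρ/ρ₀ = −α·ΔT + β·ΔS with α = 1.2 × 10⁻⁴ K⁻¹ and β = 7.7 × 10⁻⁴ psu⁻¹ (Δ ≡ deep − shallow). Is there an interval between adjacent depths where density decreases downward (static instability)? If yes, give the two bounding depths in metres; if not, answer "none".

186–201 m

Evaluate Δρ/ρ₀ = −αΔT + βΔS across each adjacent pair:
  47–119 m: −αΔT+βΔS = −(1.2 × 10⁻⁴)(+0.6)+(7.7 × 10⁻⁴)(+1.54) = 1.1 × 10⁻³ → stable
  119–138 m: −αΔT+βΔS = −(1.2 × 10⁻⁴)(-1.4)+(7.7 × 10⁻⁴)(+0.15) = 2.8 × 10⁻⁴ → stable
  138–186 m: −αΔT+βΔS = −(1.2 × 10⁻⁴)(-1.1)+(7.7 × 10⁻⁴)(+0.52) = 5.3 × 10⁻⁴ → stable
  186–201 m: −αΔT+βΔS = −(1.2 × 10⁻⁴)(+1.7)+(7.7 × 10⁻⁴)(-1.29) = -1.2 × 10⁻³ → UNSTABLE
The 186–201 m interval has Δρ < 0: lighter water underlies denser water.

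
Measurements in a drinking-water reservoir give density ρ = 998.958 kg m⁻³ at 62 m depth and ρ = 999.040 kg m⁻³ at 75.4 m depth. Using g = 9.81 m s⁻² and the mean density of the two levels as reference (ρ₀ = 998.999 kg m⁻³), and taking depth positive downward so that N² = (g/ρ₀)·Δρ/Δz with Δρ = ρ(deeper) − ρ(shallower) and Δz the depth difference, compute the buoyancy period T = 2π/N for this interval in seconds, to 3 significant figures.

Δρ = 999.040 − 998.958 = 0.082 kg m⁻³ over Δz = 75.4 − 62 = 13.4 m.
N² = (9.81/998.999) × (0.082/13.4) = 6.0091 × 10⁻⁵ s⁻².
N = √(6.0091 × 10⁻⁵) = 7.7518 × 10⁻³ rad s⁻¹, so T = 2π/N = 810.55 s ≈ 811 s.

811 s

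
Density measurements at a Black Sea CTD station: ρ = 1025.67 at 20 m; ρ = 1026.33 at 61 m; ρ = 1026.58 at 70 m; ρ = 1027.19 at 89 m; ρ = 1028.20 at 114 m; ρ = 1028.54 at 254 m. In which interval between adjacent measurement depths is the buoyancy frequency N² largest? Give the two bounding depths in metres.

Compute the density gradient over each adjacent pair:
  20–61 m: Δρ/Δz = 0.66/41 = 0.016 kg m⁻⁴
  61–70 m: Δρ/Δz = 0.25/9 = 0.028 kg m⁻⁴
  70–89 m: Δρ/Δz = 0.61/19 = 0.032 kg m⁻⁴
  89–114 m: Δρ/Δz = 1.01/25 = 0.040 kg m⁻⁴
  114–254 m: Δρ/Δz = 0.34/140 = 2.4 × 10⁻³ kg m⁻⁴
The largest gradient is in the 89–114 m interval — the pycnocline.

89–114 m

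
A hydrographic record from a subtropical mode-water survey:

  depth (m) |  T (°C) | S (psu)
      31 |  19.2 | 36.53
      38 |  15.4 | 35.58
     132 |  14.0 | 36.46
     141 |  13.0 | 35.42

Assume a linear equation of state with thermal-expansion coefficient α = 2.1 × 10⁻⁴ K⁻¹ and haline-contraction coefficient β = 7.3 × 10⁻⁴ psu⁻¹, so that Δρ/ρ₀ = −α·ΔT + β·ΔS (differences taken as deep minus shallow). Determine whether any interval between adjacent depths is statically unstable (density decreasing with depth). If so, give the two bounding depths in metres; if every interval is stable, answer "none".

132–141 m

Evaluate Δρ/ρ₀ = −αΔT + βΔS across each adjacent pair:
  31–38 m: −αΔT+βΔS = −(2.1 × 10⁻⁴)(-3.8)+(7.3 × 10⁻⁴)(-0.95) = 1.0 × 10⁻⁴ → stable
  38–132 m: −αΔT+βΔS = −(2.1 × 10⁻⁴)(-1.4)+(7.3 × 10⁻⁴)(+0.88) = 9.4 × 10⁻⁴ → stable
  132–141 m: −αΔT+βΔS = −(2.1 × 10⁻⁴)(-1.0)+(7.3 × 10⁻⁴)(-1.04) = -5.5 × 10⁻⁴ → UNSTABLE
The 132–141 m interval has Δρ < 0: lighter water underlies denser water.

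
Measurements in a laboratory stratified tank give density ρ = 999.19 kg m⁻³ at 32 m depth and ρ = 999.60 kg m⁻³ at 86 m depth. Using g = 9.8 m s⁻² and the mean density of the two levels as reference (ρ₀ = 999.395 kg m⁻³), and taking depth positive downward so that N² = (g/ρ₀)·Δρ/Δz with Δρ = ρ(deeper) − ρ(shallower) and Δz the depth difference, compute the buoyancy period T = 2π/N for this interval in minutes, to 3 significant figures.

Δρ = 999.60 − 999.19 = 0.41 kg m⁻³ over Δz = 86 − 32 = 54 m.
N² = (9.8/999.395) × (0.41/54) = 7.4452 × 10⁻⁵ s⁻².
N = √(7.4452 × 10⁻⁵) = 8.6286 × 10⁻³ rad s⁻¹, so T = 2π/N = 728.18 s = 12.136 min ≈ 12.1 min.

12.1 min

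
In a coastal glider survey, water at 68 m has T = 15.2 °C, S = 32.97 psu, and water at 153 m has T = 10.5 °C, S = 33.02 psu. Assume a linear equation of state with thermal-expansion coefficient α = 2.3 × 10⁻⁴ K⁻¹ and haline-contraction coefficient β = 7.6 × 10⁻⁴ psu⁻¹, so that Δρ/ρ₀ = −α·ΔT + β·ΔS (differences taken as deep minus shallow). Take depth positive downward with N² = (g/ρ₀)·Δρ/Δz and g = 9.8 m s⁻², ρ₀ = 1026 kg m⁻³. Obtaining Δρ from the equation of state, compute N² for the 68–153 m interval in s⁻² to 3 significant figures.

ΔT = -4.7 K, ΔS = +0.05 psu (deep − shallow).
Δρ/ρ₀ = −αΔT + βΔS = 1.081 × 10⁻³ + 3.80 × 10⁻⁵ = 1.119 × 10⁻³, so Δρ ≈ 1.148 kg m⁻³.
N² = (g/ρ₀)·Δρ/Δz = g·(Δρ/ρ₀)/Δz = 9.8 × 1.119 × 10⁻³ / 85 = 1.2901 × 10⁻⁴ s⁻² ≈ 1.29 × 10⁻⁴ s⁻².

1.29 × 10⁻⁴ s⁻²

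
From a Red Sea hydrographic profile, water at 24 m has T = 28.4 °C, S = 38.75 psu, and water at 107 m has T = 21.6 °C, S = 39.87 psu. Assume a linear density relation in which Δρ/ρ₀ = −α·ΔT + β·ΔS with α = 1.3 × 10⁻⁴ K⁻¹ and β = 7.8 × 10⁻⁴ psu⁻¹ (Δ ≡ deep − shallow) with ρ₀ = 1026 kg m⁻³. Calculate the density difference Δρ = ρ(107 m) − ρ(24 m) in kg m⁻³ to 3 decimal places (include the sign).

+1.803 kg m⁻³

ΔT = -6.8 K, ΔS = +1.12 psu (deep − shallow).
Δρ/ρ₀ = −(1.3 × 10⁻⁴)(-6.8) + (7.8 × 10⁻⁴)(+1.12) = 1.7576 × 10⁻³.
Δρ = 1026 × (1.7576 × 10⁻³) = +1.803 kg m⁻³.
Positive Δρ: denser below, stable.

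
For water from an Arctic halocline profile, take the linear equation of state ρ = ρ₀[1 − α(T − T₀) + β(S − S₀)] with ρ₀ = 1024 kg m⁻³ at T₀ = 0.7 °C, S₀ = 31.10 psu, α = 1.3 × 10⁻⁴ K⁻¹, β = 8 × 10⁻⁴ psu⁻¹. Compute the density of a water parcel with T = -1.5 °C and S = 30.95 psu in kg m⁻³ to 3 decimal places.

1024.170 kg m⁻³

T − T₀ = -2.2 K, S − S₀ = -0.15 psu.
Bracket = 1 − α·(-2.2) + β·(-0.15) = 1 + (1.66 × 10⁻⁴) = 1.0001660.
ρ = 1024 × 1.0001660 = 1024.170 kg m⁻³.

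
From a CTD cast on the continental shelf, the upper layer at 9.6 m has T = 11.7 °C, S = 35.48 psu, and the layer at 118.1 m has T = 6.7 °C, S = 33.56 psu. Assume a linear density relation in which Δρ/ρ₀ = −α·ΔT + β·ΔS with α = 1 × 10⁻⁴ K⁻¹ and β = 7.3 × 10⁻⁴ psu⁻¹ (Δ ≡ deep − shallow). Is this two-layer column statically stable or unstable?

ΔT = 6.7 − 11.7 = -5.0 K and ΔS = 33.56 − 35.48 = -1.92 psu (deep − shallow).
−αΔT = 5.00 × 10⁻⁴; βΔS = -1.4016 × 10⁻³; sum Δρ/ρ₀ = -9.016 × 10⁻⁴.
Δρ/ρ₀ < 0, so Δρ < 0: deeper water is lighter → statically unstable; the column would overturn.

unstable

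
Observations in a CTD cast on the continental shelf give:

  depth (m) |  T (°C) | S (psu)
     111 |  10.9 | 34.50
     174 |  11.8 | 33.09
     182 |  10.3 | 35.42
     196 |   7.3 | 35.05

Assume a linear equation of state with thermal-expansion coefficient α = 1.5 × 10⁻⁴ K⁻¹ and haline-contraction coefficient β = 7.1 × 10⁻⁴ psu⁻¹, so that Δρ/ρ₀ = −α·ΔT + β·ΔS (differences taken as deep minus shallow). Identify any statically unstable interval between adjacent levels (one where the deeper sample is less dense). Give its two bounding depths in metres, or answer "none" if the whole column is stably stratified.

Evaluate Δρ/ρ₀ = −αΔT + βΔS across each adjacent pair:
  111–174 m: −αΔT+βΔS = −(1.5 × 10⁻⁴)(+0.9)+(7.1 × 10⁻⁴)(-1.41) = -1.1 × 10⁻³ → UNSTABLE
  174–182 m: −αΔT+βΔS = −(1.5 × 10⁻⁴)(-1.5)+(7.1 × 10⁻⁴)(+2.33) = 1.9 × 10⁻³ → stable
  182–196 m: −αΔT+βΔS = −(1.5 × 10⁻⁴)(-3.0)+(7.1 × 10⁻⁴)(-0.37) = 1.9 × 10⁻⁴ → stable
The 111–174 m interval has Δρ < 0: lighter water underlies denser water.

111–174 m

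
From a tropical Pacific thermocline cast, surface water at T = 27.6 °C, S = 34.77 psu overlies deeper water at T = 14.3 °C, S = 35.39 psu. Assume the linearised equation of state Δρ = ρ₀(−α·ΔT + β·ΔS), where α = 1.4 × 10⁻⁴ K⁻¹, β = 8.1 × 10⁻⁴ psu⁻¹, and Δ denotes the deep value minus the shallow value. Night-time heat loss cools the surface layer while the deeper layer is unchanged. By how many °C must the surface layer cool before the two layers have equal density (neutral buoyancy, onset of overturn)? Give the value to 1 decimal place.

16.9 °C

Neutral buoyancy requires Δρ = 0, i.e. −α(T_deep − T_surf′) + β(S_deep − S_surf) = 0.
T_surf′ = T_deep − (β/α)·ΔS = 14.3 − (8.1 × 10⁻⁴/1.4 × 10⁻⁴)·(+0.62) = 10.713 °C.
Cooling required: 27.6 − (10.713) = 16.887 °C.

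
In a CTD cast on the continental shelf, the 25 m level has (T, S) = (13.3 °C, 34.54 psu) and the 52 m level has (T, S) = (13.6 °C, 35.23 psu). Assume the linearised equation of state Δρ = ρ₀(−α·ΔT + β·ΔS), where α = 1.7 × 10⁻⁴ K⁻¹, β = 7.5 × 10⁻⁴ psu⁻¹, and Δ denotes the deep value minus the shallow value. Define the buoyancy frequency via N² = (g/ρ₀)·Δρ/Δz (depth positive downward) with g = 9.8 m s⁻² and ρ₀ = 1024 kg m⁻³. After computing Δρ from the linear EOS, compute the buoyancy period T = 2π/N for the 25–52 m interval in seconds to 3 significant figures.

ΔT = +0.3 K, ΔS = +0.69 psu (deep − shallow).
Δρ/ρ₀ = −αΔT + βΔS = -5.10 × 10⁻⁵ + 5.175 × 10⁻⁴ = 4.665 × 10⁻⁴, so Δρ ≈ 0.4777 kg m⁻³.
N² = (g/ρ₀)·Δρ/Δz = g·(Δρ/ρ₀)/Δz = 9.8 × 4.665 × 10⁻⁴ / 27 = 1.6932 × 10⁻⁴ s⁻².
N = √(1.6932 × 10⁻⁴) = 0.013012 rad s⁻¹ → T = 2π/N = 482.88 s ≈ 483 s.

483 s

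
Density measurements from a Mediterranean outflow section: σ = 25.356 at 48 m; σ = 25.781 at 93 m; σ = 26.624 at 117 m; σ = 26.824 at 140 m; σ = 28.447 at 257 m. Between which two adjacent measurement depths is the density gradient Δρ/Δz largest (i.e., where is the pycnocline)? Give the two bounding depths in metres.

93–117 m

Compute the density gradient over each adjacent pair:
  48–93 m: Δρ/Δz = 0.425/45 = 9.4 × 10⁻³ kg m⁻⁴
  93–117 m: Δρ/Δz = 0.843/24 = 0.035 kg m⁻⁴
  117–140 m: Δρ/Δz = 0.200/23 = 8.7 × 10⁻³ kg m⁻⁴
  140–257 m: Δρ/Δz = 1.623/117 = 0.014 kg m⁻⁴
The largest gradient is in the 93–117 m interval — the pycnocline.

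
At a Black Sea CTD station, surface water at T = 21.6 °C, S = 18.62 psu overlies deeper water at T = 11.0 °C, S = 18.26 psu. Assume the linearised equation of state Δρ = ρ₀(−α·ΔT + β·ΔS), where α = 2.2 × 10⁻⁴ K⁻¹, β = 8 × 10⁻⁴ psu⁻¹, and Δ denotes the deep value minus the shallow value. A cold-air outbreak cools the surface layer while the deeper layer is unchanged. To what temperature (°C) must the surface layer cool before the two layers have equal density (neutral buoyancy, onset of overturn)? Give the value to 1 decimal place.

Neutral buoyancy requires Δρ = 0, i.e. −α(T_deep − T_surf′) + β(S_deep − S_surf) = 0.
T_surf′ = T_deep − (β/α)·ΔS = 11.0 − (8 × 10⁻⁴/2.2 × 10⁻⁴)·(-0.36) = 12.309 °C.
Cooling required: 21.6 − (12.309) = 9.291 °C.

12.3 °C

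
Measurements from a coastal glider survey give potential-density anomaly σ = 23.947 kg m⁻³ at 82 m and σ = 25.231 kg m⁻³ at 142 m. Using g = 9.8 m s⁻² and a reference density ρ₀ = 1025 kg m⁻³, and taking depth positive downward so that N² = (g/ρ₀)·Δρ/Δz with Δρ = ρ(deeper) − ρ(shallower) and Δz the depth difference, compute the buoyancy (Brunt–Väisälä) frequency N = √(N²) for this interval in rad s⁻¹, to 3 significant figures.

0.0143 rad s⁻¹

Δρ = 1025.231 − 1023.947 = 1.284 kg m⁻³ over Δz = 142 − 82 = 60 m.
N² = (9.8/1025) × (1.284/60) = 2.0460 × 10⁻⁴ s⁻².
N = √(2.0460 × 10⁻⁴) = 0.014304 rad s⁻¹ ≈ 0.0143 rad s⁻¹.
A positive N² confirms static stability across the interval.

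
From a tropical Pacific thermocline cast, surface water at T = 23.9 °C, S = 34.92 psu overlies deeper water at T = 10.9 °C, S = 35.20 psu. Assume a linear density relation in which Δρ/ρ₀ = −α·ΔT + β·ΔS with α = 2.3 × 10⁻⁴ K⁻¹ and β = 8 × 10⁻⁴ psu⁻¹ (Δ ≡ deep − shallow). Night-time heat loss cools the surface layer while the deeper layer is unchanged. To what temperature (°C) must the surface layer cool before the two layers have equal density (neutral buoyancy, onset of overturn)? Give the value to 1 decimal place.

9.9 °C

Neutral buoyancy requires Δρ = 0, i.e. −α(T_deep − T_surf′) + β(S_deep − S_surf) = 0.
T_surf′ = T_deep − (β/α)·ΔS = 10.9 − (8 × 10⁻⁴/2.3 × 10⁻⁴)·(+0.28) = 9.926 °C.
Cooling required: 23.9 − (9.926) = 13.974 °C.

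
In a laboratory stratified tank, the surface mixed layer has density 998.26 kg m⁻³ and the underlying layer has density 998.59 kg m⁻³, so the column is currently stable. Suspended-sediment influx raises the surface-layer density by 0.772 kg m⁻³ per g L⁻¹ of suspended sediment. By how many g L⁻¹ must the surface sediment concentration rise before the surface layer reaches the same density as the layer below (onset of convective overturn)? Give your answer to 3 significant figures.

0.427 g L⁻¹

Density deficit of the surface layer: 998.59 − 998.26 = 0.33 kg m⁻³.
Required change = 0.33 / 0.772 = 0.427 g L⁻¹.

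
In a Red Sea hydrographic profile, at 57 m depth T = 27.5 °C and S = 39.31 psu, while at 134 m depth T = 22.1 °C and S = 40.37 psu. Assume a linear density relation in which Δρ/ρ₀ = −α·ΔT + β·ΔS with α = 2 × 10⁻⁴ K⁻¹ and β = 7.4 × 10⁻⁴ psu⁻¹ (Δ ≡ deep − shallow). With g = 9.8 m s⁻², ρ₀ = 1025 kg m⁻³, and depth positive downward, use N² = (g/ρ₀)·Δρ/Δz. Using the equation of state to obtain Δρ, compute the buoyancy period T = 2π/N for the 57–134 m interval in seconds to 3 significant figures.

ΔT = -5.4 K, ΔS = +1.06 psu (deep − shallow).
Δρ/ρ₀ = −αΔT + βΔS = 1.08 × 10⁻³ + 7.844 × 10⁻⁴ = 1.8644 × 10⁻³, so Δρ ≈ 1.911 kg m⁻³.
N² = (g/ρ₀)·Δρ/Δz = g·(Δρ/ρ₀)/Δz = 9.8 × 1.8644 × 10⁻³ / 77 = 2.3729 × 10⁻⁴ s⁻².
N = √(2.3729 × 10⁻⁴) = 0.015404 rad s⁻¹ → T = 2π/N = 407.89 s ≈ 408 s.

408 s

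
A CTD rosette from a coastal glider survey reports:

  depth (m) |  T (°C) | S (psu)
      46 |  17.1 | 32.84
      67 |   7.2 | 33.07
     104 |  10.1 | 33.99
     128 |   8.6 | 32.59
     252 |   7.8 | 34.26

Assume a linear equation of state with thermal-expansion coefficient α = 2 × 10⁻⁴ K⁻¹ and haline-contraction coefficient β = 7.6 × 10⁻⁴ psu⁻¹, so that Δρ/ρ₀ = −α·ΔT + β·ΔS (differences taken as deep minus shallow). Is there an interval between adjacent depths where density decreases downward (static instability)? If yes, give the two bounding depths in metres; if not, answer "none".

104–128 m

Evaluate Δρ/ρ₀ = −αΔT + βΔS across each adjacent pair:
  46–67 m: −αΔT+βΔS = −(2 × 10⁻⁴)(-9.9)+(7.6 × 10⁻⁴)(+0.23) = 2.2 × 10⁻³ → stable
  67–104 m: −αΔT+βΔS = −(2 × 10⁻⁴)(+2.9)+(7.6 × 10⁻⁴)(+0.92) = 1.2 × 10⁻⁴ → stable
  104–128 m: −αΔT+βΔS = −(2 × 10⁻⁴)(-1.5)+(7.6 × 10⁻⁴)(-1.40) = -7.6 × 10⁻⁴ → UNSTABLE
  128–252 m: −αΔT+βΔS = −(2 × 10⁻⁴)(-0.8)+(7.6 × 10⁻⁴)(+1.67) = 1.4 × 10⁻³ → stable
The 104–128 m interval has Δρ < 0: lighter water underlies denser water.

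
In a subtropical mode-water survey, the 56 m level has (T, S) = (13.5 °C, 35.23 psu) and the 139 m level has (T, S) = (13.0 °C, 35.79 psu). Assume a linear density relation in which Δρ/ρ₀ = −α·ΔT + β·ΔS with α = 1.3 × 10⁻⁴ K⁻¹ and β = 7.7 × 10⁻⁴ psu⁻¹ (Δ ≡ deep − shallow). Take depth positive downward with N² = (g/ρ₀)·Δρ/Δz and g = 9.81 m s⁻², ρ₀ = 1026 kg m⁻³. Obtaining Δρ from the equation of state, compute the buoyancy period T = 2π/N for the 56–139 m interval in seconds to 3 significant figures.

820 s

ΔT = -0.5 K, ΔS = +0.56 psu (deep − shallow).
Δρ/ρ₀ = −αΔT + βΔS = 6.50 × 10⁻⁵ + 4.312 × 10⁻⁴ = 4.962 × 10⁻⁴, so Δρ ≈ 0.5091 kg m⁻³.
N² = (g/ρ₀)·Δρ/Δz = g·(Δρ/ρ₀)/Δz = 9.81 × 4.962 × 10⁻⁴ / 83 = 5.8647 × 10⁻⁵ s⁻².
N = √(5.8647 × 10⁻⁵) = 7.6581 × 10⁻³ rad s⁻¹ → T = 2π/N = 820.46 s ≈ 820 s.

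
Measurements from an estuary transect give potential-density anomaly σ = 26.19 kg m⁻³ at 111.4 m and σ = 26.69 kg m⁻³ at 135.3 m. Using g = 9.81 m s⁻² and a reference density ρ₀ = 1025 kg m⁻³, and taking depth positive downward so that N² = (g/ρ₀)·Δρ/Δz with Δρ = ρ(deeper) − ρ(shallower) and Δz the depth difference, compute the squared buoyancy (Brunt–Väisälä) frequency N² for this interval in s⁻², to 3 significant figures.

Δρ = 1026.69 − 1026.19 = 0.50 kg m⁻³ over Δz = 135.3 − 111.4 = 23.9 m.
N² = (9.81/1025) × (0.50/23.9) = 2.0022 × 10⁻⁴ s⁻² ≈ 2.00 × 10⁻⁴ s⁻².

2.00 × 10⁻⁴ s⁻²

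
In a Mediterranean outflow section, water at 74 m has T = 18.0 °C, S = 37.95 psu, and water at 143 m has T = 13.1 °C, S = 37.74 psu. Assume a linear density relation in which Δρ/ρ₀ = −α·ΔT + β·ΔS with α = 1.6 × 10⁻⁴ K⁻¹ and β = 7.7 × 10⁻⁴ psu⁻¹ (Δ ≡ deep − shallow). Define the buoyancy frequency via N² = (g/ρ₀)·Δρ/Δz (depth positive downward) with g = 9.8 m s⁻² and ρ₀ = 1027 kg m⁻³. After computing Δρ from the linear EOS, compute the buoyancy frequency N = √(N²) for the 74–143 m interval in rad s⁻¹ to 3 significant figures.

ΔT = -4.9 K, ΔS = -0.21 psu (deep − shallow).
Δρ/ρ₀ = −αΔT + βΔS = 7.84 × 10⁻⁴ − 1.617 × 10⁻⁴ = 6.223 × 10⁻⁴, so Δρ ≈ 0.6391 kg m⁻³.
N² = (g/ρ₀)·Δρ/Δz = g·(Δρ/ρ₀)/Δz = 9.8 × 6.223 × 10⁻⁴ / 69 = 8.8385 × 10⁻⁵ s⁻².
N = √(8.8385 × 10⁻⁵) = 9.4013 × 10⁻³ rad s⁻¹ ≈ 9.40 × 10⁻³ rad s⁻¹.

9.40 × 10⁻³ rad s⁻¹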